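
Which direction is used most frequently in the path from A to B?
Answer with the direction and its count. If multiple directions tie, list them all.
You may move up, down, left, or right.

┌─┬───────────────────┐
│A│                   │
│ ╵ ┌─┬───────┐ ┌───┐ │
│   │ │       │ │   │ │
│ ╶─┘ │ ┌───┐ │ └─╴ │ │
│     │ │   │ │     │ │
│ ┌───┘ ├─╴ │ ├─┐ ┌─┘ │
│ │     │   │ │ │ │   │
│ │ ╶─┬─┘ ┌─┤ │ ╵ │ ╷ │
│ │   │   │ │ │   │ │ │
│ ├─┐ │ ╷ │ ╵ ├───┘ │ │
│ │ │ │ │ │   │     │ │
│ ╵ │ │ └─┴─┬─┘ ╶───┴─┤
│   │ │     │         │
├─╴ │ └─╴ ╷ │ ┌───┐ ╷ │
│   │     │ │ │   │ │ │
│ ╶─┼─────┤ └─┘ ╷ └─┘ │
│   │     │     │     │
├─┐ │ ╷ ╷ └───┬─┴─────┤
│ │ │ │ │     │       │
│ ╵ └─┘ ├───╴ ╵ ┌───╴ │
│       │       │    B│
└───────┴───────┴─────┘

Directions: down, down, down, down, down, down, right, down, left, down, right, down, down, right, right, up, up, right, down, right, right, down, right, up, right, right, right, down
Counts: {'down': 13, 'right': 11, 'left': 1, 'up': 3}
Most common: down (13 times)

Solution:

┌─┬───────────────────┐
│A│                   │
│ ╵ ┌─┬───────┐ ┌───┐ │
│↓  │ │       │ │   │ │
│ ╶─┘ │ ┌───┐ │ └─╴ │ │
│↓    │ │   │ │     │ │
│ ┌───┘ ├─╴ │ ├─┐ ┌─┘ │
│↓│     │   │ │ │ │   │
│ │ ╶─┬─┘ ┌─┤ │ ╵ │ ╷ │
│↓│   │   │ │ │   │ │ │
│ ├─┐ │ ╷ │ ╵ ├───┘ │ │
│↓│ │ │ │ │   │     │ │
│ ╵ │ │ └─┴─┬─┘ ╶───┴─┤
│↳ ↓│ │     │         │
├─╴ │ └─╴ ╷ │ ┌───┐ ╷ │
│↓ ↲│     │ │ │   │ │ │
│ ╶─┼─────┤ └─┘ ╷ └─┘ │
│↳ ↓│  ↱ ↓│     │     │
├─┐ │ ╷ ╷ └───┬─┴─────┤
│ │↓│ │↑│↳ → ↓│↱ → → ↓│
│ ╵ └─┘ ├───╴ ╵ ┌───╴ │
│  ↳ → ↑│    ↳ ↑│    B│
└───────┴───────┴─────┘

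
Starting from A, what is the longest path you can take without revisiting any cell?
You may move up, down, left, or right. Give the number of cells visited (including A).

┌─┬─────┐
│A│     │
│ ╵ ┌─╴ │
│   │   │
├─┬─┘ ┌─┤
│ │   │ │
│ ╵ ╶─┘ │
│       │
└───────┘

Finding longest simple path using DFS:
Start: (0, 0)
Longest path visits 14 cells
Path: A → down → right → up → right → right → down → left → down → left → down → right → right → up

Solution:

┌─┬─────┐
│A│↱ → ↓│
│ ╵ ┌─╴ │
│↳ ↑│↓ ↲│
├─┬─┘ ┌─┤
│ │↓ ↲│B│
│ ╵ ╶─┘ │
│  ↳ → ↑│
└───────┘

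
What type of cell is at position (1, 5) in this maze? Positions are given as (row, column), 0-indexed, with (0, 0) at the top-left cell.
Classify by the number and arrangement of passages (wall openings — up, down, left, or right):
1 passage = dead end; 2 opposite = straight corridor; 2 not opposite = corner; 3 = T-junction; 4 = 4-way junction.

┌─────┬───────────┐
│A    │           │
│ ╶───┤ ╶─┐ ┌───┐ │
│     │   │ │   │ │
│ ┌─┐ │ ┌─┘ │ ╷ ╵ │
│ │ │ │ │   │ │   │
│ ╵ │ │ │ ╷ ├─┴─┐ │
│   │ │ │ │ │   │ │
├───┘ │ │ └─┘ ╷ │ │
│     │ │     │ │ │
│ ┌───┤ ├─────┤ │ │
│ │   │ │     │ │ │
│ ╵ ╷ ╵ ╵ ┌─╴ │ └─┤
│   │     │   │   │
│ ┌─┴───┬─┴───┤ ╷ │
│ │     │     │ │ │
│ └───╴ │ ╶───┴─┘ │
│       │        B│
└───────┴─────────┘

Checking cell at (1, 5):
Number of passages: 2
Cell type: straight corridor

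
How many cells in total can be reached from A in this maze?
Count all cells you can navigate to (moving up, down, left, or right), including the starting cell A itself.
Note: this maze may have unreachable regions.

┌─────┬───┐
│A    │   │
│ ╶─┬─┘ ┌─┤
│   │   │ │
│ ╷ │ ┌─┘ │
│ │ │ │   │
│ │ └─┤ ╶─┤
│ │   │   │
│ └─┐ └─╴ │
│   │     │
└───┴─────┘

Using BFS/flood-fill to find all reachable cells from A:
Maze size: 5 × 5 = 25 total cells
5 cell(s) are walled off and cannot be reached from A.
Reachable cells: 20

Reachable region (· marks reachable cells):

┌─────┬───┐
│A · ·│   │
│ ╶─┬─┘ ┌─┤
│· ·│   │·│
│ ╷ │ ┌─┘ │
│·│·│ │· ·│
│ │ └─┤ ╶─┤
│·│· ·│· ·│
│ └─┐ └─╴ │
│· ·│· · ·│
└───┴─────┘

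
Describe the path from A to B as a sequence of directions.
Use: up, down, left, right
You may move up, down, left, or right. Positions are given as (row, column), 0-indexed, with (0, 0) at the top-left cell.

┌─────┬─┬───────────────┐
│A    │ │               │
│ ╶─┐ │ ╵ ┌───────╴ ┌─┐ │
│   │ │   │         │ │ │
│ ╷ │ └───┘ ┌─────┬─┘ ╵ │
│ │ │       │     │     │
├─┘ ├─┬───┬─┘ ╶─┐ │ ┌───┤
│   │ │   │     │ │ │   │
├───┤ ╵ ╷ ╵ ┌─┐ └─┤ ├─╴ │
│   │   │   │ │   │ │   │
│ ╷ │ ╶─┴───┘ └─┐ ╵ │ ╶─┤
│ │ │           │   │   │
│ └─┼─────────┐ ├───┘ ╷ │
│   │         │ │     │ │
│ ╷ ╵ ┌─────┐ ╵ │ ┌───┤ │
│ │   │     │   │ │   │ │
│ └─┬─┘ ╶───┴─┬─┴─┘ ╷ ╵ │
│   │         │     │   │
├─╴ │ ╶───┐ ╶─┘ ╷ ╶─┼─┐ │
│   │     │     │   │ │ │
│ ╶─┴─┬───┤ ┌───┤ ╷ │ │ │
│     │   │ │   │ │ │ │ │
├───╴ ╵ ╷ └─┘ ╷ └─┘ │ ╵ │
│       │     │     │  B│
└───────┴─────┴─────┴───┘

Finding the path and converting it to directions:
Path through cells: (0,0) → (0,1) → (0,2) → (1,2) → (2,2) → (2,3) → (2,4) → (2,5) → (1,5) → (1,6) → (1,7) → (1,8) → (1,9) → (0,9) → (0,10) → (0,11) → (1,11) → (2,11) → (2,10) → (2,9) → (3,9) → (4,9) → (5,9) → (5,8) → (4,8) → (4,7) → (3,7) → (3,6) → (3,5) → (4,5) → (4,4) → (3,4) → (3,3) → (4,3) → (4,2) → (5,2) → (5,3) → (5,4) → (5,5) → (5,6) → (5,7) → (6,7) → (7,7) → (7,6) → (6,6) → (6,5) → (6,4) → (6,3) → (6,2) → (7,2) → (7,1) → (6,1) → (6,0) → (7,0) → (8,0) → (8,1) → (9,1) → (9,0) → (10,0) → (10,1) → (10,2) → (11,2) → (11,3) → (10,3) → (10,4) → (11,4) → (11,5) → (11,6) → (10,6) → (10,7) → (11,7) → (11,8) → (11,9) → (10,9) → (9,9) → (9,8) → (8,8) → (8,9) → (7,9) → (7,10) → (8,10) → (8,11) → (9,11) → (10,11) → (11,11)
Directions: right, right, down, down, right, right, right, up, right, right, right, right, up, right, right, down, down, left, left, down, down, down, left, up, left, up, left, left, down, left, up, left, down, left, down, right, right, right, right, right, down, down, left, up, left, left, left, left, down, left, up, left, down, down, right, down, left, down, right, right, down, right, up, right, down, right, right, up, right, down, right, right, up, up, left, up, right, up, right, down, right, down, down, down

Solution:

┌─────┬─┬───────────────┐
│A → ↓│ │          ↱ → ↓│
│ ╶─┐ │ ╵ ┌───────╴ ┌─┐ │
│   │↓│   │↱ → → → ↑│ │↓│
│ ╷ │ └───┘ ┌─────┬─┘ ╵ │
│ │ │↳ → → ↑│     │↓ ← ↲│
├─┘ ├─┬───┬─┘ ╶─┐ │ ┌───┤
│   │ │↓ ↰│↓ ← ↰│ │↓│   │
├───┤ ╵ ╷ ╵ ┌─┐ └─┤ ├─╴ │
│   │↓ ↲│↑ ↲│ │↑ ↰│↓│   │
│ ╷ │ ╶─┴───┘ └─┐ ╵ │ ╶─┤
│ │ │↳ → → → → ↓│↑ ↲│   │
│ └─┼─────────┐ ├───┘ ╷ │
│↓ ↰│↓ ← ← ← ↰│↓│     │ │
│ ╷ ╵ ┌─────┐ ╵ │ ┌───┤ │
│↓│↑ ↲│     │↑ ↲│ │↱ ↓│ │
│ └─┬─┘ ╶───┴─┬─┴─┘ ╷ ╵ │
│↳ ↓│         │  ↱ ↑│↳ ↓│
├─╴ │ ╶───┐ ╶─┘ ╷ ╶─┼─┐ │
│↓ ↲│     │     │↑ ↰│ │↓│
│ ╶─┴─┬───┤ ┌───┤ ╷ │ │ │
│↳ → ↓│↱ ↓│ │↱ ↓│ │↑│ │↓│
├───╴ ╵ ╷ └─┘ ╷ └─┘ │ ╵ │
│    ↳ ↑│↳ → ↑│↳ → ↑│  B│
└───────┴─────┴─────┴───┘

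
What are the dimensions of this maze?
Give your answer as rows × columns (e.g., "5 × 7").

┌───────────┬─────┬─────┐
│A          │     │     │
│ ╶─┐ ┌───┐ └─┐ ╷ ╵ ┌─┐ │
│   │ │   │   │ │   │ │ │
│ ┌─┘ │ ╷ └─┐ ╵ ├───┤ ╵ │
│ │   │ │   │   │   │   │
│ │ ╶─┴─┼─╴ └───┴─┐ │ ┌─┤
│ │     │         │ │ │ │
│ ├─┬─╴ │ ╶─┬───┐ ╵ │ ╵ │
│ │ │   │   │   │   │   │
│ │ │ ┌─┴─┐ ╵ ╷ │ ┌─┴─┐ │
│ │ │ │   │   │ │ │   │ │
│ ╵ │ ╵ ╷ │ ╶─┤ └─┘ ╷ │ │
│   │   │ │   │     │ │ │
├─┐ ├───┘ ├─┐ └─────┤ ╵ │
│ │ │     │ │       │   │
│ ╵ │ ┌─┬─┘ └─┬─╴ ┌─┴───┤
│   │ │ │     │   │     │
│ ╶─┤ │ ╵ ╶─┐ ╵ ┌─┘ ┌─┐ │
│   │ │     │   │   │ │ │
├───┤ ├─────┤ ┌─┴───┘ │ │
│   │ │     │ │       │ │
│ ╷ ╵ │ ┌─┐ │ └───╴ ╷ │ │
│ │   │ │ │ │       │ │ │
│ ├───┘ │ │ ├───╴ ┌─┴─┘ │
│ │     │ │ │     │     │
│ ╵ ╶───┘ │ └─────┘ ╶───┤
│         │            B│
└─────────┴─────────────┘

Counting the maze dimensions:
Rows (vertical): 14
Columns (horizontal): 12
Dimensions: 14 × 12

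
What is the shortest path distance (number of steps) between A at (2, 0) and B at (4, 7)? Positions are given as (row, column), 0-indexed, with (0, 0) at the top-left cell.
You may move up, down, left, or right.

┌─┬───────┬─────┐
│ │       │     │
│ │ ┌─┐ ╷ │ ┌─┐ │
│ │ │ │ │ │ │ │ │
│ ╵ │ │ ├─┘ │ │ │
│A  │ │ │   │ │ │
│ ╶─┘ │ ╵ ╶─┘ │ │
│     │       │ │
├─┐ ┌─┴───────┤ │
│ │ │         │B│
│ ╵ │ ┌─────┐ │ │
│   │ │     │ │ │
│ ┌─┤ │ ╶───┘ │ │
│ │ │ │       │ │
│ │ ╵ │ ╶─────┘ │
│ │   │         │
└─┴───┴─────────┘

Finding path from (2, 0) to (4, 7):
Path: (2,0) → (2,1) → (1,1) → (0,1) → (0,2) → (0,3) → (1,3) → (2,3) → (3,3) → (3,4) → (2,4) → (2,5) → (1,5) → (0,5) → (0,6) → (0,7) → (1,7) → (2,7) → (3,7) → (4,7)
Distance: 19 steps

Solution:

┌─┬───────┬─────┐
│ │↱ → ↓  │↱ → ↓│
│ │ ┌─┐ ╷ │ ┌─┐ │
│ │↑│ │↓│ │↑│ │↓│
│ ╵ │ │ ├─┘ │ │ │
│A ↑│ │↓│↱ ↑│ │↓│
│ ╶─┘ │ ╵ ╶─┘ │ │
│     │↳ ↑    │↓│
├─┐ ┌─┴───────┤ │
│ │ │         │B│
│ ╵ │ ┌─────┐ │ │
│   │ │     │ │ │
│ ┌─┤ │ ╶───┘ │ │
│ │ │ │       │ │
│ │ ╵ │ ╶─────┘ │
│ │   │         │
└─┴───┴─────────┘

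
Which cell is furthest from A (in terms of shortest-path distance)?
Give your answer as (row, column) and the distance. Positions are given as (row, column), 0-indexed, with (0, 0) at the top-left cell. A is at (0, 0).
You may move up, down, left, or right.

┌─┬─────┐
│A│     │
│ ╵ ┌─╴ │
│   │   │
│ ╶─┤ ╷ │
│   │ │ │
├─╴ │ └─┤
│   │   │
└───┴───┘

Computing BFS distances from A to all cells:
Furthest cell: (3, 3)
Distance: 10 steps

Path from A to the furthest cell:

┌─┬─────┐
│A│↱ → ↓│
│ ╵ ┌─╴ │
│↳ ↑│↓ ↲│
│ ╶─┤ ╷ │
│   │↓│ │
├─╴ │ └─┤
│   │↳ B│
└───┴───┘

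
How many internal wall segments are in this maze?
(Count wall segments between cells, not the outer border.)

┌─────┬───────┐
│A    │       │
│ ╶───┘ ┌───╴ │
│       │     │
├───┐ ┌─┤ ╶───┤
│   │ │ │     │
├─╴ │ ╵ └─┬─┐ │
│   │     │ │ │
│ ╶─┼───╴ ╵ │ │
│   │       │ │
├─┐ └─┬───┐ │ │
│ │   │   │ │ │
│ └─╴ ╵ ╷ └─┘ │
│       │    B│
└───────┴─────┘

Counting internal wall segments:
Total internal walls: 36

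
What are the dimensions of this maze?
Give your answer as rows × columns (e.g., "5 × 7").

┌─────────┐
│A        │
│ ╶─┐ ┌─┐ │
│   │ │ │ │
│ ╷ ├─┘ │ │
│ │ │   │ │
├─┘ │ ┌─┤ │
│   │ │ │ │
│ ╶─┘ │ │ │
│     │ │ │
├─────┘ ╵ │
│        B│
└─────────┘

Counting the maze dimensions:
Rows (vertical): 6
Columns (horizontal): 5
Dimensions: 6 × 5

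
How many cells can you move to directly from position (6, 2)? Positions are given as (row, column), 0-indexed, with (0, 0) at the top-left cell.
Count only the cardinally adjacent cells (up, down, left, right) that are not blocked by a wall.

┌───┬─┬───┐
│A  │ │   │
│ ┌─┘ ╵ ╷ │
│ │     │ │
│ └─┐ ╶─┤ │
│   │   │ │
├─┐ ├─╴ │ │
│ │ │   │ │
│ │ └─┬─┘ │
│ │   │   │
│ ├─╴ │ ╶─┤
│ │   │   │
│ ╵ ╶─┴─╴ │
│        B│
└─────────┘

Checking passable neighbors of (6, 2):
Neighbors: (6, 1), (6, 3)
Count: 2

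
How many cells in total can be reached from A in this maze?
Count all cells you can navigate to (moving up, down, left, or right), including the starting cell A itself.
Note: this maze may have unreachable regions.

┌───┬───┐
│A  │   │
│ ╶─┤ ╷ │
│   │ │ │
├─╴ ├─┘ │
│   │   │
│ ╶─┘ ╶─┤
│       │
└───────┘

Using BFS/flood-fill to find all reachable cells from A:
Maze size: 4 × 4 = 16 total cells
All cells are reachable — the maze is fully connected.
Reachable cells: 16

Reachable region (· marks reachable cells):

┌───┬───┐
│A ·│· ·│
│ ╶─┤ ╷ │
│· ·│·│·│
├─╴ ├─┘ │
│· ·│· ·│
│ ╶─┘ ╶─┤
│· · · ·│
└───────┘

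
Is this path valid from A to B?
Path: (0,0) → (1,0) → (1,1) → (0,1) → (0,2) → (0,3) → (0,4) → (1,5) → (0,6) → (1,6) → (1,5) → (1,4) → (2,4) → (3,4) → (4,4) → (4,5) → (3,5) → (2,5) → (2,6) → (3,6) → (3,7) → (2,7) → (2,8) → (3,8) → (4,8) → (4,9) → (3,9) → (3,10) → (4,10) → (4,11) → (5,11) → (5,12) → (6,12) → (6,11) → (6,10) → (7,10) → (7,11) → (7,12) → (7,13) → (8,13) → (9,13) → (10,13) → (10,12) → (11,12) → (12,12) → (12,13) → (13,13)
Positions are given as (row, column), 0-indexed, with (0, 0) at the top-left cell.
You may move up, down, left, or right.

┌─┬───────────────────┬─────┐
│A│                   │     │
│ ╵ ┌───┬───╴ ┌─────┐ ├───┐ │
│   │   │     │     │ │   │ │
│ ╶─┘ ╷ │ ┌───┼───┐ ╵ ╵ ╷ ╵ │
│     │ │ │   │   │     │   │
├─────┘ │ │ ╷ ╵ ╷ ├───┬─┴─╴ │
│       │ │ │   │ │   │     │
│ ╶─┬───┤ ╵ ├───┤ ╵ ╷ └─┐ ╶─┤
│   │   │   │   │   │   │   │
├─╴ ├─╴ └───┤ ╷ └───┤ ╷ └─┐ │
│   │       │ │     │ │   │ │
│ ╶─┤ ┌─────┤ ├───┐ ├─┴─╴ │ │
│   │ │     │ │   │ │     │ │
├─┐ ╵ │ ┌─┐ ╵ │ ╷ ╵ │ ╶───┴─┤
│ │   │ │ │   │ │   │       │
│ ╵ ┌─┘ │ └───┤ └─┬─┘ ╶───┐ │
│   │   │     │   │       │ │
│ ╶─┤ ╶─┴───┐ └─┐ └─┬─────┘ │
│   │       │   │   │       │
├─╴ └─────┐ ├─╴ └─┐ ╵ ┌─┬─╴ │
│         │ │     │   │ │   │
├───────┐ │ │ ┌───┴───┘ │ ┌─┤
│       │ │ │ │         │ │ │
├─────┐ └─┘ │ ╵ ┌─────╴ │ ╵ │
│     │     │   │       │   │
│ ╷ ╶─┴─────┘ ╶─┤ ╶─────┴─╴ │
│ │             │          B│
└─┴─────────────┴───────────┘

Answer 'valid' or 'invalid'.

Checking path validity:
Result: Invalid move at step 7: cannot move from (0, 4) to (1, 5).

invalid

Correct solution:

┌─┬───────────────────┬─────┐
│A│↱ → → → → ↓        │     │
│ ╵ ┌───┬───╴ ┌─────┐ ├───┐ │
│↳ ↑│   │↓ ← ↲│     │ │   │ │
│ ╶─┘ ╷ │ ┌───┼───┐ ╵ ╵ ╷ ╵ │
│     │ │↓│↱ ↓│↱ ↓│     │   │
├─────┘ │ │ ╷ ╵ ╷ ├───┬─┴─╴ │
│       │↓│↑│↳ ↑│↓│↱ ↓│     │
│ ╶─┬───┤ ╵ ├───┤ ╵ ╷ └─┐ ╶─┤
│   │   │↳ ↑│   │↳ ↑│↳ ↓│   │
├─╴ ├─╴ └───┤ ╷ └───┤ ╷ └─┐ │
│   │       │ │     │ │↳ ↓│ │
│ ╶─┤ ┌─────┤ ├───┐ ├─┴─╴ │ │
│   │ │     │ │   │ │↓ ← ↲│ │
├─┐ ╵ │ ┌─┐ ╵ │ ╷ ╵ │ ╶───┴─┤
│ │   │ │ │   │ │   │↳ → → ↓│
│ ╵ ┌─┘ │ └───┤ └─┬─┘ ╶───┐ │
│   │   │     │   │       │↓│
│ ╶─┤ ╶─┴───┐ └─┐ └─┬─────┘ │
│   │       │   │   │      ↓│
├─╴ └─────┐ ├─╴ └─┐ ╵ ┌─┬─╴ │
│         │ │     │   │ │↓ ↲│
├───────┐ │ │ ┌───┴───┘ │ ┌─┤
│       │ │ │ │         │↓│ │
├─────┐ └─┘ │ ╵ ┌─────╴ │ ╵ │
│     │     │   │       │↳ ↓│
│ ╷ ╶─┴─────┘ ╶─┤ ╶─────┴─╴ │
│ │             │          B│
└─┴─────────────┴───────────┘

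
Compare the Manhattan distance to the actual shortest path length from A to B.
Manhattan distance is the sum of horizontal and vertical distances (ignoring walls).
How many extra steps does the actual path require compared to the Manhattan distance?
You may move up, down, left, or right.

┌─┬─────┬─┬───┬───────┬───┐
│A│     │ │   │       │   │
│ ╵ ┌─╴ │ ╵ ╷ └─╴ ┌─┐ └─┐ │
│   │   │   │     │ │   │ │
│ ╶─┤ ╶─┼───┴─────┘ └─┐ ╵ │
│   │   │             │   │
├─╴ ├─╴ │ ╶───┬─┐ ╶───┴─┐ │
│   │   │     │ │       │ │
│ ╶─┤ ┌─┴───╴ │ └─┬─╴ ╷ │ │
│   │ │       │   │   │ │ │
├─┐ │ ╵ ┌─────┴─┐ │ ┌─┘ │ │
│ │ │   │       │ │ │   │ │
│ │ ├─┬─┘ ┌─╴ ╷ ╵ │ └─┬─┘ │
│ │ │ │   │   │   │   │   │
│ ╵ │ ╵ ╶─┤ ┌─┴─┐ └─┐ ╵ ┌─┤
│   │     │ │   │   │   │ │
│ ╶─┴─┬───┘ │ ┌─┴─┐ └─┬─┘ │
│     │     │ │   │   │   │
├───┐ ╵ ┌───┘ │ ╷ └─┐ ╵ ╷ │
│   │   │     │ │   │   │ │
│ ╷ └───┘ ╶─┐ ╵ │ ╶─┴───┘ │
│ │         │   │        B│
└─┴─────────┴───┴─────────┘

Manhattan distance: |10 - 0| + |12 - 0| = 22
Actual path length: 36
Extra steps: 36 - 22 = 14

Solution:

┌─┬─────┬─┬───┬───────┬───┐
│A│     │ │   │       │   │
│ ╵ ┌─╴ │ ╵ ╷ └─╴ ┌─┐ └─┐ │
│↓  │   │   │     │ │   │ │
│ ╶─┤ ╶─┼───┴─────┘ └─┐ ╵ │
│↳ ↓│   │             │   │
├─╴ ├─╴ │ ╶───┬─┐ ╶───┴─┐ │
│↓ ↲│   │     │ │       │ │
│ ╶─┤ ┌─┴───╴ │ └─┬─╴ ╷ │ │
│↳ ↓│ │       │   │   │ │ │
├─┐ │ ╵ ┌─────┴─┐ │ ┌─┘ │ │
│ │↓│   │    ↱ ↓│ │ │   │ │
│ │ ├─┬─┘ ┌─╴ ╷ ╵ │ └─┬─┘ │
│ │↓│ │   │↱ ↑│↳ ↓│   │   │
│ ╵ │ ╵ ╶─┤ ┌─┴─┐ └─┐ ╵ ┌─┤
│↓ ↲│     │↑│   │↳ ↓│   │ │
│ ╶─┴─┬───┘ │ ┌─┴─┐ └─┬─┘ │
│↳ → ↓│↱ → ↑│ │   │↳ ↓│↱ ↓│
├───┐ ╵ ┌───┘ │ ╷ └─┐ ╵ ╷ │
│   │↳ ↑│     │ │   │↳ ↑│↓│
│ ╷ └───┘ ╶─┐ ╵ │ ╶─┴───┘ │
│ │         │   │        B│
└─┴─────────┴───┴─────────┘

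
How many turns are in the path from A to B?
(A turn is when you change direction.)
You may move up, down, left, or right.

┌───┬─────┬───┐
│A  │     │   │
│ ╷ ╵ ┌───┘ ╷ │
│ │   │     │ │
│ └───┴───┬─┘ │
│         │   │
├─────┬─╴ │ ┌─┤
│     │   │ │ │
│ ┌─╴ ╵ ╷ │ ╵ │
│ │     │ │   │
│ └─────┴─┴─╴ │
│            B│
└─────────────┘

Directions: down, down, right, right, right, right, down, left, down, left, up, left, left, down, down, right, right, right, right, right, right
Number of turns: 9

Solution:

┌───┬─────┬───┐
│A  │     │   │
│ ╷ ╵ ┌───┘ ╷ │
│↓│   │     │ │
│ └───┴───┬─┘ │
│↳ → → → ↓│   │
├─────┬─╴ │ ┌─┤
│↓ ← ↰│↓ ↲│ │ │
│ ┌─╴ ╵ ╷ │ ╵ │
│↓│  ↑ ↲│ │   │
│ └─────┴─┴─╴ │
│↳ → → → → → B│
└─────────────┘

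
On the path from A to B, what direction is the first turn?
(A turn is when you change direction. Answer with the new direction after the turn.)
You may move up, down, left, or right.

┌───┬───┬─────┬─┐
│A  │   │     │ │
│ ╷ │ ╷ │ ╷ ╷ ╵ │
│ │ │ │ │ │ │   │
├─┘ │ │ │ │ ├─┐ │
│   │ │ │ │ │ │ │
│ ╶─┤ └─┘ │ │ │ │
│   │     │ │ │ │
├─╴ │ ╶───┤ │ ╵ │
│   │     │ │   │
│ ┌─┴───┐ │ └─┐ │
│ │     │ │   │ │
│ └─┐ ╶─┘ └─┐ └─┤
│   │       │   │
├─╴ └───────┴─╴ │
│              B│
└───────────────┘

Directions: right, down, down, left, down, right, down, left, down, down, right, down, right, right, right, right, right, right
First turn direction: down

Solution:

┌───┬───┬─────┬─┐
│A ↓│   │     │ │
│ ╷ │ ╷ │ ╷ ╷ ╵ │
│ │↓│ │ │ │ │   │
├─┘ │ │ │ │ ├─┐ │
│↓ ↲│ │ │ │ │ │ │
│ ╶─┤ └─┘ │ │ │ │
│↳ ↓│     │ │ │ │
├─╴ │ ╶───┤ │ ╵ │
│↓ ↲│     │ │   │
│ ┌─┴───┐ │ └─┐ │
│↓│     │ │   │ │
│ └─┐ ╶─┘ └─┐ └─┤
│↳ ↓│       │   │
├─╴ └───────┴─╴ │
│  ↳ → → → → → B│
└───────────────┘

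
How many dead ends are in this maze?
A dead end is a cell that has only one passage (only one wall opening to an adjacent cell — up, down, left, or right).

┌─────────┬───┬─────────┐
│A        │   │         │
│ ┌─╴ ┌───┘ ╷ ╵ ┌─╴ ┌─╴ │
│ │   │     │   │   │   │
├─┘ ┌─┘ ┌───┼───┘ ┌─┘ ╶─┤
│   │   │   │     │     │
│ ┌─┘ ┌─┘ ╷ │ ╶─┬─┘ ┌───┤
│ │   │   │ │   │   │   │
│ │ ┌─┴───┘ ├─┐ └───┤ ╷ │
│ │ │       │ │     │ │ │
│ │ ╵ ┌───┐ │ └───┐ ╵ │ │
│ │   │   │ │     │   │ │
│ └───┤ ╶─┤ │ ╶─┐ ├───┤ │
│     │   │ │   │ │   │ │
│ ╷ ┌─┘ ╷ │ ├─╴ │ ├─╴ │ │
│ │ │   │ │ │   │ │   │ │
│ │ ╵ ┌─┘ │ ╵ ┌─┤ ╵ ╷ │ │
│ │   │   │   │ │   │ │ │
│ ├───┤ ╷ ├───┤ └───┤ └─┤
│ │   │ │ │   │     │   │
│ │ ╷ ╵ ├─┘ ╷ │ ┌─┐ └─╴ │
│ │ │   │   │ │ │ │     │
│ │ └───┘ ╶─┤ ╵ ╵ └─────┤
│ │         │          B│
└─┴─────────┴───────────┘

Checking each cell for number of passages:

Dead ends found at positions:
  (0, 4)
  (1, 0)
  (2, 11)
  (3, 3)
  (3, 8)
  (4, 6)
  (5, 4)
  (6, 2)
  (6, 9)
  (8, 7)
  (8, 11)
  (9, 4)
  (10, 8)
  (11, 0)
  (11, 5)
  (11, 11)
Total dead ends: 16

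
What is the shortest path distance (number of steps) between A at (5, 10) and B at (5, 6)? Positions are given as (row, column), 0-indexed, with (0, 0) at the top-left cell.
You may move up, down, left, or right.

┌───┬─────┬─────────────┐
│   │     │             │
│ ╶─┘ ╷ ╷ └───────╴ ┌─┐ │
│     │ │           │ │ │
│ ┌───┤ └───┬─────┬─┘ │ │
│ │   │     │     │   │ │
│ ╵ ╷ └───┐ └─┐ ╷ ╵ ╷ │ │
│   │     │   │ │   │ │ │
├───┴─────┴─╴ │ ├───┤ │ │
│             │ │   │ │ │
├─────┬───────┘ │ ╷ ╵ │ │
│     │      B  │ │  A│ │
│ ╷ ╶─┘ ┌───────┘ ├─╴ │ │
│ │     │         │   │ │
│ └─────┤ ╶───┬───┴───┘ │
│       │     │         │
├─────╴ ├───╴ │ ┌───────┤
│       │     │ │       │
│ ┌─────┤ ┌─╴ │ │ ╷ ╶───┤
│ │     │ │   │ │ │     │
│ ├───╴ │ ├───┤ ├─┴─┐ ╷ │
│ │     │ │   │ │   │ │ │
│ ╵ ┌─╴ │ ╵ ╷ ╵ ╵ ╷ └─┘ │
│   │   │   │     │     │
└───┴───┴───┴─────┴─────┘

Finding path from (5, 10) to (5, 6):
Path: (5,10) → (4,10) → (3,10) → (2,10) → (2,9) → (3,9) → (3,8) → (2,8) → (2,7) → (3,7) → (4,7) → (5,7) → (5,6)
Distance: 12 steps

Solution:

┌───┬─────┬─────────────┐
│   │     │             │
│ ╶─┘ ╷ ╷ └───────╴ ┌─┐ │
│     │ │           │ │ │
│ ┌───┤ └───┬─────┬─┘ │ │
│ │   │     │  ↓ ↰│↓ ↰│ │
│ ╵ ╷ └───┐ └─┐ ╷ ╵ ╷ │ │
│   │     │   │↓│↑ ↲│↑│ │
├───┴─────┴─╴ │ ├───┤ │ │
│             │↓│   │↑│ │
├─────┬───────┘ │ ╷ ╵ │ │
│     │      B ↲│ │  A│ │
│ ╷ ╶─┘ ┌───────┘ ├─╴ │ │
│ │     │         │   │ │
│ └─────┤ ╶───┬───┴───┘ │
│       │     │         │
├─────╴ ├───╴ │ ┌───────┤
│       │     │ │       │
│ ┌─────┤ ┌─╴ │ │ ╷ ╶───┤
│ │     │ │   │ │ │     │
│ ├───╴ │ ├───┤ ├─┴─┐ ╷ │
│ │     │ │   │ │   │ │ │
│ ╵ ┌─╴ │ ╵ ╷ ╵ ╵ ╷ └─┘ │
│   │   │   │     │     │
└───┴───┴───┴─────┴─────┘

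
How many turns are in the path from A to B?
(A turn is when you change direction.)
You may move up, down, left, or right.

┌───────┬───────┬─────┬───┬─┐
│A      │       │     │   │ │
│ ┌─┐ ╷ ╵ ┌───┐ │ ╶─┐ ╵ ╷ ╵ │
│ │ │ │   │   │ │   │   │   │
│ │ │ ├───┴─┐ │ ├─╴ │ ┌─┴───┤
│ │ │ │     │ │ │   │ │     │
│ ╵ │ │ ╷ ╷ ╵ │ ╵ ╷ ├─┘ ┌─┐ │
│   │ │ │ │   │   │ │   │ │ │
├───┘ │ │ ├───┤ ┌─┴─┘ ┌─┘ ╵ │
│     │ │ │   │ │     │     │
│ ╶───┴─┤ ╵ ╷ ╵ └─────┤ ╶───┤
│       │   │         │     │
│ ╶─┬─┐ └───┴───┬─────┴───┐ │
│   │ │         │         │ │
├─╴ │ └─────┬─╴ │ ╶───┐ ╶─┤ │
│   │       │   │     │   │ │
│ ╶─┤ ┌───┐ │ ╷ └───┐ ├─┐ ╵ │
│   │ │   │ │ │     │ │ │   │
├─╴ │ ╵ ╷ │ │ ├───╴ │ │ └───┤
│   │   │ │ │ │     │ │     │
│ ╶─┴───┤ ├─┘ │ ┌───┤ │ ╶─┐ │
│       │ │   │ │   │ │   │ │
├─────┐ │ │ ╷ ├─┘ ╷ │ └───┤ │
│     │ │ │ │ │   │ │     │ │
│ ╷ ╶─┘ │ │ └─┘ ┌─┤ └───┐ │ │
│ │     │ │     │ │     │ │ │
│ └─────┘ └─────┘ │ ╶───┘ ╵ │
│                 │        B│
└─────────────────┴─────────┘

Directions: right, right, down, down, down, down, left, left, down, right, right, right, down, right, right, right, right, down, left, down, down, down, left, down, down, right, right, up, right, up, right, down, down, down, right, right, right, right
Number of turns: 18

Solution:

┌───────┬───────┬─────┬───┬─┐
│A → ↓  │       │     │   │ │
│ ┌─┐ ╷ ╵ ┌───┐ │ ╶─┐ ╵ ╷ ╵ │
│ │ │↓│   │   │ │   │   │   │
│ │ │ ├───┴─┐ │ ├─╴ │ ┌─┴───┤
│ │ │↓│     │ │ │   │ │     │
│ ╵ │ │ ╷ ╷ ╵ │ ╵ ╷ ├─┘ ┌─┐ │
│   │↓│ │ │   │   │ │   │ │ │
├───┘ │ │ ├───┤ ┌─┴─┘ ┌─┘ ╵ │
│↓ ← ↲│ │ │   │ │     │     │
│ ╶───┴─┤ ╵ ╷ ╵ └─────┤ ╶───┤
│↳ → → ↓│   │         │     │
│ ╶─┬─┐ └───┴───┬─────┴───┐ │
│   │ │↳ → → → ↓│         │ │
├─╴ │ └─────┬─╴ │ ╶───┐ ╶─┤ │
│   │       │↓ ↲│     │   │ │
│ ╶─┤ ┌───┐ │ ╷ └───┐ ├─┐ ╵ │
│   │ │   │ │↓│     │ │ │   │
├─╴ │ ╵ ╷ │ │ ├───╴ │ │ └───┤
│   │   │ │ │↓│     │ │     │
│ ╶─┴───┤ ├─┘ │ ┌───┤ │ ╶─┐ │
│       │ │↓ ↲│ │↱ ↓│ │   │ │
├─────┐ │ │ ╷ ├─┘ ╷ │ └───┤ │
│     │ │ │↓│ │↱ ↑│↓│     │ │
│ ╷ ╶─┘ │ │ └─┘ ┌─┤ └───┐ │ │
│ │     │ │↳ → ↑│ │↓    │ │ │
│ └─────┘ └─────┘ │ ╶───┘ ╵ │
│                 │↳ → → → B│
└─────────────────┴─────────┘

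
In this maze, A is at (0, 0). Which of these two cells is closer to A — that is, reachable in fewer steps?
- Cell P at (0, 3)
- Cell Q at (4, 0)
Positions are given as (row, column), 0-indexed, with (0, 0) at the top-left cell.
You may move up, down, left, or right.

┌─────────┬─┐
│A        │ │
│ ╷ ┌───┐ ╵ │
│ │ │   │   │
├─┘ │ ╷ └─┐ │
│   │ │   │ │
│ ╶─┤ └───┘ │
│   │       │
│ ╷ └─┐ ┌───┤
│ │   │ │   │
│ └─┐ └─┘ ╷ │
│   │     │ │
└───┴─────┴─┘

Shortest path A → P at (0, 3): 3 steps
Shortest path A → Q at (4, 0): 6 steps

P is closer (3 steps vs 6 steps).

Path to P:

┌─────────┬─┐
│A → → P  │ │
│ ╷ ┌───┐ ╵ │
│ │ │   │   │
├─┘ │ ╷ └─┐ │
│   │ │   │ │
│ ╶─┤ └───┘ │
│   │       │
│ ╷ └─┐ ┌───┤
│ │   │ │   │
│ └─┐ └─┘ ╷ │
│   │     │ │
└───┴─────┴─┘

Path to Q:

┌─────────┬─┐
│A ↓      │ │
│ ╷ ┌───┐ ╵ │
│ │↓│   │   │
├─┘ │ ╷ └─┐ │
│↓ ↲│ │   │ │
│ ╶─┤ └───┘ │
│↓  │       │
│ ╷ └─┐ ┌───┤
│Q│   │ │   │
│ └─┐ └─┘ ╷ │
│   │     │ │
└───┴─────┴─┘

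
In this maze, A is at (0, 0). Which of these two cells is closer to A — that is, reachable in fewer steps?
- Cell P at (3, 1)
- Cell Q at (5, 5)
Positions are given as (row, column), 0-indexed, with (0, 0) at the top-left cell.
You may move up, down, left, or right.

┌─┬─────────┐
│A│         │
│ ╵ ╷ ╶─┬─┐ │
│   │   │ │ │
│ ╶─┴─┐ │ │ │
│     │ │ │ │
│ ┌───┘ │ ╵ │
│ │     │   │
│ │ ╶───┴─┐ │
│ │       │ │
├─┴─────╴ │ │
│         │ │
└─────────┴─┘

Shortest path A → P at (3, 1): 10 steps
Shortest path A → Q at (5, 5): 12 steps

P is closer (10 steps vs 12 steps).

Path to P:

┌─┬─────────┐
│A│↱ ↓      │
│ ╵ ╷ ╶─┬─┐ │
│↳ ↑│↳ ↓│ │ │
│ ╶─┴─┐ │ │ │
│     │↓│ │ │
│ ┌───┘ │ ╵ │
│ │P ← ↲│   │
│ │ ╶───┴─┐ │
│ │       │ │
├─┴─────╴ │ │
│         │ │
└─────────┴─┘

Path to Q:

┌─┬─────────┐
│A│↱ → → → ↓│
│ ╵ ╷ ╶─┬─┐ │
│↳ ↑│   │ │↓│
│ ╶─┴─┐ │ │ │
│     │ │ │↓│
│ ┌───┘ │ ╵ │
│ │     │  ↓│
│ │ ╶───┴─┐ │
│ │       │↓│
├─┴─────╴ │ │
│         │Q│
└─────────┴─┘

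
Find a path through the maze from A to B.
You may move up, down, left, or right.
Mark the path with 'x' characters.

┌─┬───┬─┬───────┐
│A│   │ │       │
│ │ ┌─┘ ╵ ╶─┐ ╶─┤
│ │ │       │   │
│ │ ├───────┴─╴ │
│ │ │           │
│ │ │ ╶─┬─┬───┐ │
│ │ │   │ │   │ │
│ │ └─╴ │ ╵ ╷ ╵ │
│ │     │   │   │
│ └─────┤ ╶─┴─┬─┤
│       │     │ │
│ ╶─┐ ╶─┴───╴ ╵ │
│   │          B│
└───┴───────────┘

Finding the shortest path through the maze:
Path length: 13 steps
Directions: down → down → down → down → down → right → right → down → right → right → right → right → right

Solution:

┌─┬───┬─┬───────┐
│A│   │ │       │
│ │ ┌─┘ ╵ ╶─┐ ╶─┤
│x│ │       │   │
│ │ ├───────┴─╴ │
│x│ │           │
│ │ │ ╶─┬─┬───┐ │
│x│ │   │ │   │ │
│ │ └─╴ │ ╵ ╷ ╵ │
│x│     │   │   │
│ └─────┤ ╶─┴─┬─┤
│x x x  │     │ │
│ ╶─┐ ╶─┴───╴ ╵ │
│   │x x x x x B│
└───┴───────────┘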